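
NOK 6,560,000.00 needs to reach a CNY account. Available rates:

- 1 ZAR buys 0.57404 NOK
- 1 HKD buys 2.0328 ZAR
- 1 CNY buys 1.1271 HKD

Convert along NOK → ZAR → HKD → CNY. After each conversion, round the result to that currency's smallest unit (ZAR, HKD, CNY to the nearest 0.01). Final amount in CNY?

NOK 6,560,000.00 ÷ 0.57404 = ZAR 11,427,775.07
ZAR 11,427,775.07 ÷ 2.0328 = HKD 5,621,691.79
HKD 5,621,691.79 ÷ 1.1271 = CNY 4,987,748.90

CNY 4,987,748.90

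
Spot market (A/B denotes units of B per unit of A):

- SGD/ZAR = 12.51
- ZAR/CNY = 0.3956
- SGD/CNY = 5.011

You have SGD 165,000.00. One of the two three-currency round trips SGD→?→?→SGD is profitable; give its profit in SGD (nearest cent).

Profit: SGD 2,068.57

Profitable loop is SGD → CNY → ZAR → SGD:
SGD 165,000.00 × 5.011 = CNY 826,815.00
CNY 826,815.00 ÷ 0.3956 = ZAR 2,090,027.81
ZAR 2,090,027.81 ÷ 12.51 = SGD 167,068.57
Profit = SGD 167,068.57 − SGD 165,000.00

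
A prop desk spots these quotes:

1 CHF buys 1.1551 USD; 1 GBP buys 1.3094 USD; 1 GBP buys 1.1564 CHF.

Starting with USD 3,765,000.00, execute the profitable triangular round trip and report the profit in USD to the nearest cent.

Profitable loop is USD → GBP → CHF → USD:
USD 3,765,000.00 ÷ 1.3094 = GBP 2,875,362.76
GBP 2,875,362.76 × 1.1564 = CHF 3,325,069.50
CHF 3,325,069.50 × 1.1551 = USD 3,840,787.78
Profit = USD 3,840,787.78 − USD 3,765,000.00

Profit: USD 75,787.78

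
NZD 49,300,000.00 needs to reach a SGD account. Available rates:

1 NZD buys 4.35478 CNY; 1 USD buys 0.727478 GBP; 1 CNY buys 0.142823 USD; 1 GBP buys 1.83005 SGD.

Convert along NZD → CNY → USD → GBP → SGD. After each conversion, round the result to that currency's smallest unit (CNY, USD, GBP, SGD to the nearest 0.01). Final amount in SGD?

SGD 40,821,984.17

NZD 49,300,000.00 × 4.35478 = CNY 214,690,654.00
CNY 214,690,654.00 × 0.142823 = USD 30,662,763.28
USD 30,662,763.28 × 0.727478 = GBP 22,306,485.71
GBP 22,306,485.71 × 1.83005 = SGD 40,821,984.17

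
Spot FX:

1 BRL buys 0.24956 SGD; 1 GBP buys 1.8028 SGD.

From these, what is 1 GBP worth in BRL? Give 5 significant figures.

GBP/BRL = 7.2239

1 GBP × 1.8028 = 1.8028 SGD
1.8028 SGD ÷ 0.24956 = 7.22391 BRL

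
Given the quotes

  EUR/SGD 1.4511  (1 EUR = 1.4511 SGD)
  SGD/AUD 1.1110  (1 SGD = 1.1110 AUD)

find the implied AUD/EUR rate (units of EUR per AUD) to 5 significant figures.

AUD/EUR = 0.62028

1 AUD ÷ 1.1110 = 0.90009 SGD
0.90009 SGD ÷ 1.4511 = 0.620281 EUR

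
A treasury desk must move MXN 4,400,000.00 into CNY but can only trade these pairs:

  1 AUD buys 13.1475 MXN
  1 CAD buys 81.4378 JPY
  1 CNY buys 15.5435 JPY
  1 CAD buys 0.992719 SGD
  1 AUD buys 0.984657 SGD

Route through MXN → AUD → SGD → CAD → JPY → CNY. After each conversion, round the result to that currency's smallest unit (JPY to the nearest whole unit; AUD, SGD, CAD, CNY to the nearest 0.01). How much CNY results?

CNY 1,739,183.20

MXN 4,400,000.00 ÷ 13.1475 = AUD 334,664.38
AUD 334,664.38 × 0.984657 = SGD 329,529.62
SGD 329,529.62 ÷ 0.992719 = CAD 331,946.52
CAD 331,946.52 × 81.4378 = JPY 27,032,994
JPY 27,032,994 ÷ 15.5435 = CNY 1,739,183.20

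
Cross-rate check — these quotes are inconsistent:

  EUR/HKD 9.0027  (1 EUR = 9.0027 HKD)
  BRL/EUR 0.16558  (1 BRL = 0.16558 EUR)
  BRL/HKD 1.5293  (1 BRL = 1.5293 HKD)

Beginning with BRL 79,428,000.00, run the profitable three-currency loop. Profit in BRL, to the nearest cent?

Profit: BRL 2,058,499.01

Profitable loop is BRL → HKD → EUR → BRL:
BRL 79,428,000.00 × 1.5293 = HKD 121,469,240.40
HKD 121,469,240.40 ÷ 9.0027 = EUR 13,492,534.51
EUR 13,492,534.51 ÷ 0.16558 = BRL 81,486,499.01
Profit = BRL 81,486,499.01 − BRL 79,428,000.00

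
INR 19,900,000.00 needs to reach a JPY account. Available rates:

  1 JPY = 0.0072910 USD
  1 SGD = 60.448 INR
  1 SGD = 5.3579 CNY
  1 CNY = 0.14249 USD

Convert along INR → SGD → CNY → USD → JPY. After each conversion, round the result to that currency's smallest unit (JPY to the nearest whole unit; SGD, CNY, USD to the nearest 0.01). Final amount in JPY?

JPY 34,471,727

INR 19,900,000.00 ÷ 60.448 = SGD 329,208.58
SGD 329,208.58 × 5.3579 = CNY 1,763,866.65
CNY 1,763,866.65 × 0.14249 = USD 251,333.36
USD 251,333.36 ÷ 0.0072910 = JPY 34,471,727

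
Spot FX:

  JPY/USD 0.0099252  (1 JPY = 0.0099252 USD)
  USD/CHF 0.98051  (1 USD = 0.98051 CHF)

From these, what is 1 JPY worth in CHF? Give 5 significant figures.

JPY/CHF = 0.0097318

1 JPY × 0.0099252 = 0.0099252 USD
0.0099252 USD × 0.98051 = 0.00973176 CHF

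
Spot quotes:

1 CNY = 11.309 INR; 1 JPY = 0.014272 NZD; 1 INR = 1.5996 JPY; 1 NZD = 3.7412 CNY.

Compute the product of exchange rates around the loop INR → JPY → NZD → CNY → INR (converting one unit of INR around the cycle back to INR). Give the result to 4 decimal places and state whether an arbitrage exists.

Around INR → JPY → NZD → CNY → INR: 1 × 1.5996 × 0.014272 × 3.7412 × 11.309 = 0.965898
Product < 1; profitable direction is INR → CNY → NZD → JPY → INR.

0.9659 (arbitrage exists)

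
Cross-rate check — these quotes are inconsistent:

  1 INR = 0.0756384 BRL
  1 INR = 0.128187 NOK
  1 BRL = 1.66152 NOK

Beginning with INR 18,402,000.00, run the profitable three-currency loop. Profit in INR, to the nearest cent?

Profit: INR 367,863.02

Profitable loop is INR → NOK → BRL → INR:
INR 18,402,000.00 × 0.128187 = NOK 2,358,897.17
NOK 2,358,897.17 ÷ 1.66152 = BRL 1,419,722.41
BRL 1,419,722.41 ÷ 0.0756384 = INR 18,769,863.02
Profit = INR 18,769,863.02 − INR 18,402,000.00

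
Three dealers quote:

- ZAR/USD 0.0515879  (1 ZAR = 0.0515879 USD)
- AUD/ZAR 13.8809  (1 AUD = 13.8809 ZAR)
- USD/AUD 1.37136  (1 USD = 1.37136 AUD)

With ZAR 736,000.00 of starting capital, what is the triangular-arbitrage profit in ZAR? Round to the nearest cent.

Profit: ZAR 13,481.40

Profitable loop is ZAR → AUD → USD → ZAR:
ZAR 736,000.00 ÷ 13.8809 = AUD 53,022.50
AUD 53,022.50 ÷ 1.37136 = USD 38,664.17
USD 38,664.17 ÷ 0.0515879 = ZAR 749,481.40
Profit = ZAR 749,481.40 − ZAR 736,000.00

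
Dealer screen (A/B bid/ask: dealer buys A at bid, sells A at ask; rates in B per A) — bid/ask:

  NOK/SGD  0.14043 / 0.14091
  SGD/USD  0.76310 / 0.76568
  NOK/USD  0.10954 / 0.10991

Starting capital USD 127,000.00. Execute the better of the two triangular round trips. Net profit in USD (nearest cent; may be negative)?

Best loop USD → SGD → NOK → USD:
USD 127,000.00 ÷ 0.76568 (buy SGD at ask) = SGD 165,865.64
SGD 165,865.64 ÷ 0.14091 (buy NOK at ask) = NOK 1,177,103.37
NOK 1,177,103.37 × 0.10954 (sell NOK at bid) = USD 128,939.90

Net profit: USD 1,939.90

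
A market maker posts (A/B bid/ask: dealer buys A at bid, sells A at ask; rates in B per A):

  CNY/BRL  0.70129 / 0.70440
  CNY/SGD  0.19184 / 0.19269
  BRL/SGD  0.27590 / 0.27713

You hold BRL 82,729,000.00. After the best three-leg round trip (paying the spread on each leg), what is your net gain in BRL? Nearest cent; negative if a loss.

Net profit: BRL 341,714.26

Best loop BRL → SGD → CNY → BRL:
BRL 82,729,000.00 × 0.27590 (sell BRL at bid) = SGD 22,824,931.10
SGD 22,824,931.10 ÷ 0.19269 (buy CNY at ask) = CNY 118,454,154.86
CNY 118,454,154.86 × 0.70129 (sell CNY at bid) = BRL 83,070,714.26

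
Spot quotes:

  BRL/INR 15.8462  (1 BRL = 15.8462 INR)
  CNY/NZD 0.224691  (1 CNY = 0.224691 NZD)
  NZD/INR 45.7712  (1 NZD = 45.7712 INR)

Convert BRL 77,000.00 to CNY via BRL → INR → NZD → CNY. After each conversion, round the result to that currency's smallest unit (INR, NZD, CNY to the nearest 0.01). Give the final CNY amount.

BRL 77,000.00 × 15.8462 = INR 1,220,157.40
INR 1,220,157.40 ÷ 45.7712 = NZD 26,657.75
NZD 26,657.75 ÷ 0.224691 = CNY 118,641.82

CNY 118,641.82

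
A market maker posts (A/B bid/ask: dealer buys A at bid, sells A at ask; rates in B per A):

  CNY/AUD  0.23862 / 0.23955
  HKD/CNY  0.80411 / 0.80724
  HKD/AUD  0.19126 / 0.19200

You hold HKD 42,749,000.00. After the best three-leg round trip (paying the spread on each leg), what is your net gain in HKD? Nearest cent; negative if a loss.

Net result: HKD -27,446.59 (no profitable arbitrage after spreads)

Best loop HKD → CNY → AUD → HKD:
HKD 42,749,000.00 × 0.80411 (sell HKD at bid) = CNY 34,374,898.39
CNY 34,374,898.39 × 0.23862 (sell CNY at bid) = AUD 8,202,538.25
AUD 8,202,538.25 ÷ 0.19200 (buy HKD at ask) = HKD 42,721,553.41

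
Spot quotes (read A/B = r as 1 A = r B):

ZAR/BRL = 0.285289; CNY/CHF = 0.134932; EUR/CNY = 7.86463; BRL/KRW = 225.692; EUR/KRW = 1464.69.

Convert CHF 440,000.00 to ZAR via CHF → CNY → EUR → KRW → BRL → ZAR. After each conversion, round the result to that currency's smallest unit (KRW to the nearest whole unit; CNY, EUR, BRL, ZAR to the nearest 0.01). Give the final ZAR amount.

ZAR 9,432,003.37

CHF 440,000.00 ÷ 0.134932 = CNY 3,260,901.79
CNY 3,260,901.79 ÷ 7.86463 = EUR 414,628.76
EUR 414,628.76 × 1464.69 = KRW 607,302,598
KRW 607,302,598 ÷ 225.692 = BRL 2,690,846.81
BRL 2,690,846.81 ÷ 0.285289 = ZAR 9,432,003.37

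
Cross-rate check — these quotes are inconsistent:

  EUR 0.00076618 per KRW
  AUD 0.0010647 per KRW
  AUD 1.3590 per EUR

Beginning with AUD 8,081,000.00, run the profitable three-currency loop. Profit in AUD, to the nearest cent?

Profit: AUD 182,082.58

Profitable loop is AUD → EUR → KRW → AUD:
AUD 8,081,000.00 ÷ 1.3590 = EUR 5,946,284.03
EUR 5,946,284.03 ÷ 0.00076618 = KRW 7,760,949,166
KRW 7,760,949,166 × 0.0010647 = AUD 8,263,082.58
Profit = AUD 8,263,082.58 − AUD 8,081,000.00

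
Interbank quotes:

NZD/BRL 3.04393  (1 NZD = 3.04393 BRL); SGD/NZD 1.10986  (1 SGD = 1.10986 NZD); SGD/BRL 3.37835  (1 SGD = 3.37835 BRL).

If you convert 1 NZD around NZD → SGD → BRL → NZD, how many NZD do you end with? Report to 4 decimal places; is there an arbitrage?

1.0000 (no arbitrage)

Around NZD → SGD → BRL → NZD: 1 ÷ 1.10986 × 3.37835 ÷ 3.04393 = 1.000004
Product ≈ 1 (deviation 0.000%, within rounding noise).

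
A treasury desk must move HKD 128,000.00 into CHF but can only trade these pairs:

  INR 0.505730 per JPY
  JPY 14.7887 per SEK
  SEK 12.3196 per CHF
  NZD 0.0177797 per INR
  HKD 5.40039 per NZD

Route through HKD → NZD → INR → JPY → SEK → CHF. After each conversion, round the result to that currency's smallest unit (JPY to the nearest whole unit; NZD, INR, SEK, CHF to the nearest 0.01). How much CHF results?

CHF 14,468.22

HKD 128,000.00 ÷ 5.40039 = NZD 23,701.99
NZD 23,701.99 ÷ 0.0177797 = INR 1,333,092.80
INR 1,333,092.80 ÷ 0.505730 = JPY 2,635,977
JPY 2,635,977 ÷ 14.7887 = SEK 178,242.64
SEK 178,242.64 ÷ 12.3196 = CHF 14,468.22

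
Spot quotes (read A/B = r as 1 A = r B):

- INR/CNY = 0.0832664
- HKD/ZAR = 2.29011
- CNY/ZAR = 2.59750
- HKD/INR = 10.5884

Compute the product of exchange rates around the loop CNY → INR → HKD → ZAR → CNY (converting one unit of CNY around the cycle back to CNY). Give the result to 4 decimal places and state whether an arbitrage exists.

1.0000 (no arbitrage)

Around CNY → INR → HKD → ZAR → CNY: 1 ÷ 0.0832664 ÷ 10.5884 × 2.29011 ÷ 2.59750 = 1.000002
Product ≈ 1 (deviation 0.000%, within rounding noise).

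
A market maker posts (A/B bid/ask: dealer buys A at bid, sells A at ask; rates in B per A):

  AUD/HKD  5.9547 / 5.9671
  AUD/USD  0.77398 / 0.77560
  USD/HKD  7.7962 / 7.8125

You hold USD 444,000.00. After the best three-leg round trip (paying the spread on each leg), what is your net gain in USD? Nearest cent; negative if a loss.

Best loop USD → HKD → AUD → USD:
USD 444,000.00 × 7.7962 (sell USD at bid) = HKD 3,461,512.80
HKD 3,461,512.80 ÷ 5.9671 (buy AUD at ask) = AUD 580,099.68
AUD 580,099.68 × 0.77398 (sell AUD at bid) = USD 448,985.55

Net profit: USD 4,985.55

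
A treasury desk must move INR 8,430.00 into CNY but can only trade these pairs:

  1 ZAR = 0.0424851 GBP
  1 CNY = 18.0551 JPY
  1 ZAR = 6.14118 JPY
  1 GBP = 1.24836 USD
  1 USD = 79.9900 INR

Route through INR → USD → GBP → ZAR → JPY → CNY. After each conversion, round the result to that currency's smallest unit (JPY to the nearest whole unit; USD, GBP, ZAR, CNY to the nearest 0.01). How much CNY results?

CNY 675.88

INR 8,430.00 ÷ 79.9900 = USD 105.39
USD 105.39 ÷ 1.24836 = GBP 84.42
GBP 84.42 ÷ 0.0424851 = ZAR 1,987.05
ZAR 1,987.05 × 6.14118 = JPY 12,203
JPY 12,203 ÷ 18.0551 = CNY 675.88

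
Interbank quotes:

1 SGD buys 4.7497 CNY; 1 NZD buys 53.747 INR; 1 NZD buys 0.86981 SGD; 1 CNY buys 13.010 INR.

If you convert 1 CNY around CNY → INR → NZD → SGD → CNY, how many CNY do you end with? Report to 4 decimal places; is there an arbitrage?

Around CNY → INR → NZD → SGD → CNY: 1 × 13.010 ÷ 53.747 × 0.86981 × 4.7497 = 1.000031
Product ≈ 1 (deviation 0.003%, within rounding noise).

1.0000 (no arbitrage)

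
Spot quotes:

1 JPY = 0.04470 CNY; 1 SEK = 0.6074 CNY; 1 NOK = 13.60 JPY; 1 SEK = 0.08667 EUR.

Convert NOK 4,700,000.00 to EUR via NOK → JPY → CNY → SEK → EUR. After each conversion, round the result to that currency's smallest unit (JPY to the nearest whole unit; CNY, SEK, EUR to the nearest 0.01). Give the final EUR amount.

NOK 4,700,000.00 × 13.60 = JPY 63,920,000
JPY 63,920,000 × 0.04470 = CNY 2,857,224.00
CNY 2,857,224.00 ÷ 0.6074 = SEK 4,704,023.71
SEK 4,704,023.71 × 0.08667 = EUR 407,697.73

EUR 407,697.73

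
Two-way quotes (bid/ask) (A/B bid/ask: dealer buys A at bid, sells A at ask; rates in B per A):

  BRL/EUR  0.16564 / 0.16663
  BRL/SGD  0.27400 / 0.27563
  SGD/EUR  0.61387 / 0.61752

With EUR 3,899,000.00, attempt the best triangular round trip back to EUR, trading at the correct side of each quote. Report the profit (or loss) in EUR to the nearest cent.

Best loop EUR → BRL → SGD → EUR:
EUR 3,899,000.00 ÷ 0.16663 (buy BRL at ask) = BRL 23,399,147.81
BRL 23,399,147.81 × 0.27400 (sell BRL at bid) = SGD 6,411,366.50
SGD 6,411,366.50 × 0.61387 (sell SGD at bid) = EUR 3,935,745.55

Net profit: EUR 36,745.55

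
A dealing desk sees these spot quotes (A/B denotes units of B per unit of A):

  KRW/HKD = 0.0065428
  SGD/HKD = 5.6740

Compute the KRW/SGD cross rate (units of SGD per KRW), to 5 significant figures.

KRW/SGD = 0.0011531

1 KRW × 0.0065428 = 0.0065428 HKD
0.0065428 HKD ÷ 5.6740 = 0.00115312 SGD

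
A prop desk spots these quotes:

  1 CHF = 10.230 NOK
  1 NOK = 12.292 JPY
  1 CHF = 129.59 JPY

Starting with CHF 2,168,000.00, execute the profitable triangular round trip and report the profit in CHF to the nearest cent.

Profit: CHF 66,254.20

Profitable loop is CHF → JPY → NOK → CHF:
CHF 2,168,000.00 × 129.59 = JPY 280,951,120
JPY 280,951,120 ÷ 12.292 = NOK 22,856,420.44
NOK 22,856,420.44 ÷ 10.230 = CHF 2,234,254.20
Profit = CHF 2,234,254.20 − CHF 2,168,000.00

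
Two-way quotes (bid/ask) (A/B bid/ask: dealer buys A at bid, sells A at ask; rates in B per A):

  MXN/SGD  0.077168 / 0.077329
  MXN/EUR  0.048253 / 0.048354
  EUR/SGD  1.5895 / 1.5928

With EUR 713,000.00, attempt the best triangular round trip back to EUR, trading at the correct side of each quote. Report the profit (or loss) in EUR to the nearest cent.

Best loop EUR → MXN → SGD → EUR:
EUR 713,000.00 ÷ 0.048354 (buy MXN at ask) = MXN 14,745,419.20
MXN 14,745,419.20 × 0.077168 (sell MXN at bid) = SGD 1,137,874.51
SGD 1,137,874.51 ÷ 1.5928 (buy EUR at ask) = EUR 714,386.31

Net profit: EUR 1,386.31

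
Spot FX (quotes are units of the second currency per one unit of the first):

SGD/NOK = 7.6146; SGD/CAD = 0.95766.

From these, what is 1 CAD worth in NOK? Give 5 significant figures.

1 CAD ÷ 0.95766 = 1.04421 SGD
1.04421 SGD × 7.6146 = 7.95126 NOK

CAD/NOK = 7.9513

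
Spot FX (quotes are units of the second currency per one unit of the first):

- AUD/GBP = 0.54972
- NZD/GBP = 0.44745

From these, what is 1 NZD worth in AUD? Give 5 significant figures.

NZD/AUD = 0.81396

1 NZD × 0.44745 = 0.44745 GBP
0.44745 GBP ÷ 0.54972 = 0.81396 AUD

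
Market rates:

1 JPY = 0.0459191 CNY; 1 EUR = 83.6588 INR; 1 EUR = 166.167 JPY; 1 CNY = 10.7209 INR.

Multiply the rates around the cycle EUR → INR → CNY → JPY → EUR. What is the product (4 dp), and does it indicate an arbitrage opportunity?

1.0227 (arbitrage exists)

Around EUR → INR → CNY → JPY → EUR: 1 × 83.6588 ÷ 10.7209 ÷ 0.0459191 ÷ 166.167 = 1.022686
Product > 1; profitable direction is EUR → INR → CNY → JPY → EUR.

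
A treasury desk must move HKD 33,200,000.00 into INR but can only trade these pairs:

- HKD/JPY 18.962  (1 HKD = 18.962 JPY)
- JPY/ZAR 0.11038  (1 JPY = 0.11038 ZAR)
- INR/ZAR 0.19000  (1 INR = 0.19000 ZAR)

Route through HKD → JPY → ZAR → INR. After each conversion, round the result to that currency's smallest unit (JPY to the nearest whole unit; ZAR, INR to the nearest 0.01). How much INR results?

HKD 33,200,000.00 × 18.962 = JPY 629,538,400
JPY 629,538,400 × 0.11038 = ZAR 69,488,448.59
ZAR 69,488,448.59 ÷ 0.19000 = INR 365,728,676.79

INR 365,728,676.79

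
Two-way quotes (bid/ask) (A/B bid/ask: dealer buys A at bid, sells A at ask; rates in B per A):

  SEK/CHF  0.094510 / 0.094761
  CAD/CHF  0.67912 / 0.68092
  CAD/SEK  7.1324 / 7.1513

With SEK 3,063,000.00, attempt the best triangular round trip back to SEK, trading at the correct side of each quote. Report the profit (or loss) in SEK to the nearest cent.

Net profit: SEK 6,579.49

Best loop SEK → CAD → CHF → SEK:
SEK 3,063,000.00 ÷ 7.1513 (buy CAD at ask) = CAD 428,313.73
CAD 428,313.73 × 0.67912 (sell CAD at bid) = CHF 290,876.42
CHF 290,876.42 ÷ 0.094761 (buy SEK at ask) = SEK 3,069,579.49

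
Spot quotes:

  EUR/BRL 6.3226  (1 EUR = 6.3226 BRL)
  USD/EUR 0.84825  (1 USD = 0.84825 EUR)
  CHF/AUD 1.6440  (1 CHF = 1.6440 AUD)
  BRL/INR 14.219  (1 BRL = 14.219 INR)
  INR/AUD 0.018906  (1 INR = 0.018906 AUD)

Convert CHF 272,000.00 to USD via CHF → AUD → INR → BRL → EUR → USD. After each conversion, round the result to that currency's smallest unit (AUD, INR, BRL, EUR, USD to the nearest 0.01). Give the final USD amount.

USD 310,157.61

CHF 272,000.00 × 1.6440 = AUD 447,168.00
AUD 447,168.00 ÷ 0.018906 = INR 23,652,173.91
INR 23,652,173.91 ÷ 14.219 = BRL 1,663,420.35
BRL 1,663,420.35 ÷ 6.3226 = EUR 263,091.19
EUR 263,091.19 ÷ 0.84825 = USD 310,157.61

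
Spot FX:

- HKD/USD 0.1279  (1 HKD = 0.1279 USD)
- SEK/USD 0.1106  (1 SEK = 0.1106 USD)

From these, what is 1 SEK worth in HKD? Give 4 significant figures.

SEK/HKD = 0.8647

1 SEK × 0.1106 = 0.1106 USD
0.1106 USD ÷ 0.1279 = 0.864738 HKD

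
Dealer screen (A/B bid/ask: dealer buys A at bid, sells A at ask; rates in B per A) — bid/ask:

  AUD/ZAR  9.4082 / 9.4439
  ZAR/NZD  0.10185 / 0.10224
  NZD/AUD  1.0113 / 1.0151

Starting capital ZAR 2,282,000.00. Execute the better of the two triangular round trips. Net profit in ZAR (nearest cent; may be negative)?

Best loop ZAR → AUD → NZD → ZAR:
ZAR 2,282,000.00 ÷ 9.4439 (buy AUD at ask) = AUD 241,637.46
AUD 241,637.46 ÷ 1.0151 (buy NZD at ask) = NZD 238,043.01
NZD 238,043.01 ÷ 0.10224 (buy ZAR at ask) = ZAR 2,328,276.70

Net profit: ZAR 46,276.70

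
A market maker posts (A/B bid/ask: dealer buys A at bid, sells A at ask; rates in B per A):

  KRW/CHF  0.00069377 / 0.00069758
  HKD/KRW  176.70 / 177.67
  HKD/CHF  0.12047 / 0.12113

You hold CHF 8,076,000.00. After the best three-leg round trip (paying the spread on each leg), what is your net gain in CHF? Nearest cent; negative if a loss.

Net profit: CHF 97,285.30

Best loop CHF → HKD → KRW → CHF:
CHF 8,076,000.00 ÷ 0.12113 (buy HKD at ask) = HKD 66,672,170.40
HKD 66,672,170.40 × 176.70 (sell HKD at bid) = KRW 11,780,972,509
KRW 11,780,972,509 × 0.00069377 (sell KRW at bid) = CHF 8,173,285.30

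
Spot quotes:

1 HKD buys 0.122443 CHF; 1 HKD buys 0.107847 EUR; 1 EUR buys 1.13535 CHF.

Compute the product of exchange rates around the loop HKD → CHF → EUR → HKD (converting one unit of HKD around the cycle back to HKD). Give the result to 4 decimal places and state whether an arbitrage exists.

Around HKD → CHF → EUR → HKD: 1 × 0.122443 ÷ 1.13535 ÷ 0.107847 = 0.999991
Product ≈ 1 (deviation 0.001%, within rounding noise).

1.0000 (no arbitrage)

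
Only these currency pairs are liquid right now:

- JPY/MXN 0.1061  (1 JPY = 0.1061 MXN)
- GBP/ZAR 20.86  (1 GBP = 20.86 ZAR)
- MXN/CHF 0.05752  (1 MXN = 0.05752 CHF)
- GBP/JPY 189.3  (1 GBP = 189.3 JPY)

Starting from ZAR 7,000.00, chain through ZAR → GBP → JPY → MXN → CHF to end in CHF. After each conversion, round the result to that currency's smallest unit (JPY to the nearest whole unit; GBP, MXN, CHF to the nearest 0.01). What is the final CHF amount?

CHF 387.67

ZAR 7,000.00 ÷ 20.86 = GBP 335.57
GBP 335.57 × 189.3 = JPY 63,523
JPY 63,523 × 0.1061 = MXN 6,739.79
MXN 6,739.79 × 0.05752 = CHF 387.67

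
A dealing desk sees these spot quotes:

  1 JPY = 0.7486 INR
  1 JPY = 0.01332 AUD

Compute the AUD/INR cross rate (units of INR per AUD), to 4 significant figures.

1 AUD ÷ 0.01332 = 75.0751 JPY
75.0751 JPY × 0.7486 = 56.2012 INR

AUD/INR = 56.20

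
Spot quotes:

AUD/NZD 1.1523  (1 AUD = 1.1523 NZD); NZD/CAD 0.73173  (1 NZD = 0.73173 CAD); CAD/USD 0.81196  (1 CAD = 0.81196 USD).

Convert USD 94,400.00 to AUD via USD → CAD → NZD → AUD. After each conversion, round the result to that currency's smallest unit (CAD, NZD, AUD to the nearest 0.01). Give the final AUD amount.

AUD 137,886.24

USD 94,400.00 ÷ 0.81196 = CAD 116,261.88
CAD 116,261.88 ÷ 0.73173 = NZD 158,886.31
NZD 158,886.31 ÷ 1.1523 = AUD 137,886.24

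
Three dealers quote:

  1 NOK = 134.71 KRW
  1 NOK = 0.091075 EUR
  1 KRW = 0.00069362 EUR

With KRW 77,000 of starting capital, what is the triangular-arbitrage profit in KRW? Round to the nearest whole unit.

Profitable loop is KRW → EUR → NOK → KRW:
KRW 77,000 × 0.00069362 = EUR 53.41
EUR 53.41 ÷ 0.091075 = NOK 586.43
NOK 586.43 × 134.71 = KRW 78,997
Profit = KRW 78,997 − KRW 77,000

Profit: KRW 1,997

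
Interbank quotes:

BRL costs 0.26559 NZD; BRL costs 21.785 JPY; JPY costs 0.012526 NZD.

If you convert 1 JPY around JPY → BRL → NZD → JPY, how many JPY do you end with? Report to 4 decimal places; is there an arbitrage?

Around JPY → BRL → NZD → JPY: 1 ÷ 21.785 × 0.26559 ÷ 0.012526 = 0.973289
Product < 1; profitable direction is JPY → NZD → BRL → JPY.

0.9733 (arbitrage exists)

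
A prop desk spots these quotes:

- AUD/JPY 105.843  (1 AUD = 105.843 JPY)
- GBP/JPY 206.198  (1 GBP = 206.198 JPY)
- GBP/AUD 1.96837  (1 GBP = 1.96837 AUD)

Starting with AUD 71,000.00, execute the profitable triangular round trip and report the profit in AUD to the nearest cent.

Profitable loop is AUD → JPY → GBP → AUD:
AUD 71,000.00 × 105.843 = JPY 7,514,853
JPY 7,514,853 ÷ 206.198 = GBP 36,444.84
GBP 36,444.84 × 1.96837 = AUD 71,736.93
Profit = AUD 71,736.93 − AUD 71,000.00

Profit: AUD 736.93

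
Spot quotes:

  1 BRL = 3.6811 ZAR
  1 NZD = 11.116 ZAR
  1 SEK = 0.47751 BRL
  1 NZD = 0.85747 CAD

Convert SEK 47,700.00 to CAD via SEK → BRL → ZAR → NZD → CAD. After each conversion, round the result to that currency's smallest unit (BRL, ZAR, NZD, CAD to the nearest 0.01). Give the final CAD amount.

CAD 6,467.68

SEK 47,700.00 × 0.47751 = BRL 22,777.23
BRL 22,777.23 × 3.6811 = ZAR 83,845.26
ZAR 83,845.26 ÷ 11.116 = NZD 7,542.75
NZD 7,542.75 × 0.85747 = CAD 6,467.68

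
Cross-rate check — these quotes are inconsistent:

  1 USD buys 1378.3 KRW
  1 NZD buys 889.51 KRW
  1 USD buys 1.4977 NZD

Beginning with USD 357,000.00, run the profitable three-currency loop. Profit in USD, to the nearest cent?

Profit: USD 12,348.47

Profitable loop is USD → KRW → NZD → USD:
USD 357,000.00 × 1378.3 = KRW 492,053,100
KRW 492,053,100 ÷ 889.51 = NZD 553,173.21
NZD 553,173.21 ÷ 1.4977 = USD 369,348.47
Profit = USD 369,348.47 − USD 357,000.00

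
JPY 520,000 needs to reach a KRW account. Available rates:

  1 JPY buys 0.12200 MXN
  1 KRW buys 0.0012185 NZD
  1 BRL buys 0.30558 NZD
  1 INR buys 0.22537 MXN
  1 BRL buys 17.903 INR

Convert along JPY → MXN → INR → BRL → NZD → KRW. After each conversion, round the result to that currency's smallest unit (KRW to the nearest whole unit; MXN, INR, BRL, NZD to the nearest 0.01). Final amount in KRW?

KRW 3,943,127

JPY 520,000 × 0.12200 = MXN 63,440.00
MXN 63,440.00 ÷ 0.22537 = INR 281,492.66
INR 281,492.66 ÷ 17.903 = BRL 15,723.21
BRL 15,723.21 × 0.30558 = NZD 4,804.70
NZD 4,804.70 ÷ 0.0012185 = KRW 3,943,127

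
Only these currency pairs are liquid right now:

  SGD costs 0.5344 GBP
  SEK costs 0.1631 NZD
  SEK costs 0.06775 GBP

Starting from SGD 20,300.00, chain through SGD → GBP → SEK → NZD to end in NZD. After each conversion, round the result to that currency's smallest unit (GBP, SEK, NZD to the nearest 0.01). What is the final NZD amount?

NZD 26,116.03

SGD 20,300.00 × 0.5344 = GBP 10,848.32
GBP 10,848.32 ÷ 0.06775 = SEK 160,122.80
SEK 160,122.80 × 0.1631 = NZD 26,116.03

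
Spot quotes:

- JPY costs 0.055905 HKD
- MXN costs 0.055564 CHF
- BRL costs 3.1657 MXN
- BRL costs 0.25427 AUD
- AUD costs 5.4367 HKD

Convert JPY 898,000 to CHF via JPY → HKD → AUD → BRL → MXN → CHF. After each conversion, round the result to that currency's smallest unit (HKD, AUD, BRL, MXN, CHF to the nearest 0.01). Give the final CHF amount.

CHF 6,387.93

JPY 898,000 × 0.055905 = HKD 50,202.69
HKD 50,202.69 ÷ 5.4367 = AUD 9,234.04
AUD 9,234.04 ÷ 0.25427 = BRL 36,315.88
BRL 36,315.88 × 3.1657 = MXN 114,965.18
MXN 114,965.18 × 0.055564 = CHF 6,387.93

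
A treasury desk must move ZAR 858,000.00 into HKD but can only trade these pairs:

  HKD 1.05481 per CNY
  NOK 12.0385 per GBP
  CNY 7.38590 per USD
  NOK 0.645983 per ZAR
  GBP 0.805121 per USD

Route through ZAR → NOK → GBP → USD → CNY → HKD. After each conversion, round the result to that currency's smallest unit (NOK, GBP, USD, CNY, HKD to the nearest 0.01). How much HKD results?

HKD 445,504.91

ZAR 858,000.00 × 0.645983 = NOK 554,253.41
NOK 554,253.41 ÷ 12.0385 = GBP 46,040.07
GBP 46,040.07 ÷ 0.805121 = USD 57,184.04
USD 57,184.04 × 7.38590 = CNY 422,355.60
CNY 422,355.60 × 1.05481 = HKD 445,504.91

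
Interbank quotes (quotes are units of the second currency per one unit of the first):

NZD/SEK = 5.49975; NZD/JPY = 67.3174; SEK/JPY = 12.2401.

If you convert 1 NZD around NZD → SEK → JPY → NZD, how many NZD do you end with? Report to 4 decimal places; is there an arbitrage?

Around NZD → SEK → JPY → NZD: 1 × 5.49975 × 12.2401 ÷ 67.3174 = 1.000001
Product ≈ 1 (deviation 0.000%, within rounding noise).

1.0000 (no arbitrage)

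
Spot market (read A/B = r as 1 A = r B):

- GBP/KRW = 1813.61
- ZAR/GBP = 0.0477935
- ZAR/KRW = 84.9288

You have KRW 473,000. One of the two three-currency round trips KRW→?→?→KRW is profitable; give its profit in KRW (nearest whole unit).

Profit: KRW 9,746

Profitable loop is KRW → ZAR → GBP → KRW:
KRW 473,000 ÷ 84.9288 = ZAR 5,569.37
ZAR 5,569.37 × 0.0477935 = GBP 266.18
GBP 266.18 × 1813.61 = KRW 482,746
Profit = KRW 482,746 − KRW 473,000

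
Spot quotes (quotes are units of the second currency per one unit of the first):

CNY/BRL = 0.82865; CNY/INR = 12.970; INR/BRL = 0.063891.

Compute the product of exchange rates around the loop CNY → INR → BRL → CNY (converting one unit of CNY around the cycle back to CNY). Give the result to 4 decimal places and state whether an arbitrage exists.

Around CNY → INR → BRL → CNY: 1 × 12.970 × 0.063891 ÷ 0.82865 = 1.000020
Product ≈ 1 (deviation 0.002%, within rounding noise).

1.0000 (no arbitrage)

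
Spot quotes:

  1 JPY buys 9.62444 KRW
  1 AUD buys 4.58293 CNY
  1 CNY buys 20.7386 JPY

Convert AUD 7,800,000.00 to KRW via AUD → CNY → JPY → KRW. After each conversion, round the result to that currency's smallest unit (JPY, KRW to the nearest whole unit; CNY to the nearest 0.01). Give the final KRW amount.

AUD 7,800,000.00 × 4.58293 = CNY 35,746,854.00
CNY 35,746,854.00 × 20.7386 = JPY 741,339,706
JPY 741,339,706 × 9.62444 = KRW 7,134,979,520

KRW 7,134,979,520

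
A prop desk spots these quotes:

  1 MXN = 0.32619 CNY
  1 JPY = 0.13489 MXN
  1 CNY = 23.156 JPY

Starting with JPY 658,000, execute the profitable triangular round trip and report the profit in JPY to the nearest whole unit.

Profitable loop is JPY → MXN → CNY → JPY:
JPY 658,000 × 0.13489 = MXN 88,757.62
MXN 88,757.62 × 0.32619 = CNY 28,951.85
CNY 28,951.85 × 23.156 = JPY 670,409
Profit = JPY 670,409 − JPY 658,000

Profit: JPY 12,409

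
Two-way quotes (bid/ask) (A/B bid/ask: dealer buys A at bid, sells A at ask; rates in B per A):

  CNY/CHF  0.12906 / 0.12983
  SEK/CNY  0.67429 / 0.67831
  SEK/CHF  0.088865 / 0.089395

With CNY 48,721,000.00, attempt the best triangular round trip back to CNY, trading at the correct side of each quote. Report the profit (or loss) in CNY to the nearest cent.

Best loop CNY → SEK → CHF → CNY:
CNY 48,721,000.00 ÷ 0.67831 (buy SEK at ask) = SEK 71,827,040.73
SEK 71,827,040.73 × 0.088865 (sell SEK at bid) = CHF 6,382,909.97
CHF 6,382,909.97 ÷ 0.12983 (buy CNY at ask) = CNY 49,163,598.36

Net profit: CNY 442,598.36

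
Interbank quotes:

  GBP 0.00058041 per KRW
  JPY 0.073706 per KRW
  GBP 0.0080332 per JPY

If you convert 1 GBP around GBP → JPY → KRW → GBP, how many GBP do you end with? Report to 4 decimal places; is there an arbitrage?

Around GBP → JPY → KRW → GBP: 1 ÷ 0.0080332 ÷ 0.073706 × 0.00058041 = 0.980265
Product < 1; profitable direction is GBP → KRW → JPY → GBP.

0.9803 (arbitrage exists)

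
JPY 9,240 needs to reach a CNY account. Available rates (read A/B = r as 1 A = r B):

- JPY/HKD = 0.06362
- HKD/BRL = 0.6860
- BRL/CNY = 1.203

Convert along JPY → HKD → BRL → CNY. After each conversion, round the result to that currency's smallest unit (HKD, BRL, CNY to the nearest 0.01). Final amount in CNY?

CNY 485.13

JPY 9,240 × 0.06362 = HKD 587.85
HKD 587.85 × 0.6860 = BRL 403.27
BRL 403.27 × 1.203 = CNY 485.13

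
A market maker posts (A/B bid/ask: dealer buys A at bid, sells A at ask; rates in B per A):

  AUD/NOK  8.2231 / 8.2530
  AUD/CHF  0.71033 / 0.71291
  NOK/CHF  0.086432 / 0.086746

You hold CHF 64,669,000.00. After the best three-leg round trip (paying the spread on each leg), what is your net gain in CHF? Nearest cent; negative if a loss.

Best loop CHF → AUD → NOK → CHF:
CHF 64,669,000.00 ÷ 0.71291 (buy AUD at ask) = AUD 90,711,309.98
AUD 90,711,309.98 × 8.2231 (sell AUD at bid) = NOK 745,928,173.12
NOK 745,928,173.12 × 0.086432 (sell NOK at bid) = CHF 64,472,063.86

Net result: CHF -196,936.14 (no profitable arbitrage after spreads)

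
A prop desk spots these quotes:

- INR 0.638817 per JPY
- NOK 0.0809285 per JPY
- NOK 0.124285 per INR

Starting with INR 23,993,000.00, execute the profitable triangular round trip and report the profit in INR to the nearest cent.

Profitable loop is INR → JPY → NOK → INR:
INR 23,993,000.00 ÷ 0.638817 = JPY 37,558,487
JPY 37,558,487 × 0.0809285 = NOK 3,039,552.02
NOK 3,039,552.02 ÷ 0.124285 = INR 24,456,306.20
Profit = INR 24,456,306.20 − INR 23,993,000.00

Profit: INR 463,306.20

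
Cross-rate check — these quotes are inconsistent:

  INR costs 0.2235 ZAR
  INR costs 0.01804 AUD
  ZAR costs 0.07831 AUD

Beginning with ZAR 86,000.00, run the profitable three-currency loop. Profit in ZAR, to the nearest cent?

Profitable loop is ZAR → INR → AUD → ZAR:
ZAR 86,000.00 ÷ 0.2235 = INR 384,787.47
INR 384,787.47 × 0.01804 = AUD 6,941.57
AUD 6,941.57 ÷ 0.07831 = ZAR 88,642.14
Profit = ZAR 88,642.14 − ZAR 86,000.00

Profit: ZAR 2,642.14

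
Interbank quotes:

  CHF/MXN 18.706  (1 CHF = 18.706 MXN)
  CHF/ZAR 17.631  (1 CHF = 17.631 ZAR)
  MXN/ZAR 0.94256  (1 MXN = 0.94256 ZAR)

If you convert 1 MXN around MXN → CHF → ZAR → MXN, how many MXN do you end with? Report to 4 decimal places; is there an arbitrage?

1.0000 (no arbitrage)

Around MXN → CHF → ZAR → MXN: 1 ÷ 18.706 × 17.631 ÷ 0.94256 = 0.999970
Product ≈ 1 (deviation 0.003%, within rounding noise).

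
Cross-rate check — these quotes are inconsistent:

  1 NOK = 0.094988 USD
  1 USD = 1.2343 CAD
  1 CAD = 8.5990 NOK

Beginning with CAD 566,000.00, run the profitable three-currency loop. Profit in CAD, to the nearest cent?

Profit: CAD 4,629.02

Profitable loop is CAD → NOK → USD → CAD:
CAD 566,000.00 × 8.5990 = NOK 4,867,034.00
NOK 4,867,034.00 × 0.094988 = USD 462,309.83
USD 462,309.83 × 1.2343 = CAD 570,629.02
Profit = CAD 570,629.02 − CAD 566,000.00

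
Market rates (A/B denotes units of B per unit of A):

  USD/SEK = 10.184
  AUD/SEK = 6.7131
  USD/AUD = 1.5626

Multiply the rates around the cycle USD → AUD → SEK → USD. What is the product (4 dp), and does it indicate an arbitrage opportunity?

Around USD → AUD → SEK → USD: 1 × 1.5626 × 6.7131 ÷ 10.184 = 1.030036
Product > 1; profitable direction is USD → AUD → SEK → USD.

1.0300 (arbitrage exists)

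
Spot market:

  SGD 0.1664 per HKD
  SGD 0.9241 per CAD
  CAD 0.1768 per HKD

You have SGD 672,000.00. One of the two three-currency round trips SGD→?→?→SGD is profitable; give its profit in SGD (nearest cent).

Profit: SGD 12,417.91

Profitable loop is SGD → CAD → HKD → SGD:
SGD 672,000.00 ÷ 0.9241 = CAD 727,194.03
CAD 727,194.03 ÷ 0.1768 = HKD 4,113,088.39
HKD 4,113,088.39 × 0.1664 = SGD 684,417.91
Profit = SGD 684,417.91 − SGD 672,000.00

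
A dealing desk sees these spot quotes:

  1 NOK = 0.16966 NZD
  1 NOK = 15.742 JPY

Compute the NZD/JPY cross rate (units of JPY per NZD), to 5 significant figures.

NZD/JPY = 92.786

1 NZD ÷ 0.16966 = 5.89414 NOK
5.89414 NOK × 15.742 = 92.7856 JPY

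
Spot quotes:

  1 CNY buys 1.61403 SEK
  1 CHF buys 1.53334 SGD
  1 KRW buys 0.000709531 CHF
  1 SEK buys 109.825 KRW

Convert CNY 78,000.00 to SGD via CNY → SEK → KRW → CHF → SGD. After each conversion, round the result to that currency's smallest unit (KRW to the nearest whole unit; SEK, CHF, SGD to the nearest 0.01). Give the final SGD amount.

SGD 15,042.40

CNY 78,000.00 × 1.61403 = SEK 125,894.34
SEK 125,894.34 × 109.825 = KRW 13,826,346
KRW 13,826,346 × 0.000709531 = CHF 9,810.22
CHF 9,810.22 × 1.53334 = SGD 15,042.40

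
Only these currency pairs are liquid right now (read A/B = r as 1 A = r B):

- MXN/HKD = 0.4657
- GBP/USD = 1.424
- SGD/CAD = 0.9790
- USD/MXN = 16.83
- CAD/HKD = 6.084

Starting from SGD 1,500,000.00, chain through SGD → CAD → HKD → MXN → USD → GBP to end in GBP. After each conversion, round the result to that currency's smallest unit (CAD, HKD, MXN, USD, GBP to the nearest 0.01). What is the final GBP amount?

GBP 800,502.72

SGD 1,500,000.00 × 0.9790 = CAD 1,468,500.00
CAD 1,468,500.00 × 6.084 = HKD 8,934,354.00
HKD 8,934,354.00 ÷ 0.4657 = MXN 19,184,784.20
MXN 19,184,784.20 ÷ 16.83 = USD 1,139,915.88
USD 1,139,915.88 ÷ 1.424 = GBP 800,502.72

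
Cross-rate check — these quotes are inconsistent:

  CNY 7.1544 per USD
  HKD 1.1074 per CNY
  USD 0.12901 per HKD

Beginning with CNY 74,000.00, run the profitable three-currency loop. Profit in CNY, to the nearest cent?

Profit: CNY 1,636.75

Profitable loop is CNY → HKD → USD → CNY:
CNY 74,000.00 × 1.1074 = HKD 81,947.60
HKD 81,947.60 × 0.12901 = USD 10,572.06
USD 10,572.06 × 7.1544 = CNY 75,636.75
Profit = CNY 75,636.75 − CNY 74,000.00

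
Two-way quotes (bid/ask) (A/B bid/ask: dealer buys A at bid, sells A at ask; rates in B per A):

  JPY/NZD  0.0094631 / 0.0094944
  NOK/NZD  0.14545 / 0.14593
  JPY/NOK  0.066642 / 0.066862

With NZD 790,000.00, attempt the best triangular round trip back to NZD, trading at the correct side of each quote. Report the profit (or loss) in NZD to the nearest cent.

Best loop NZD → JPY → NOK → NZD:
NZD 790,000.00 ÷ 0.0094944 (buy JPY at ask) = JPY 83,206,943
JPY 83,206,943 × 0.066642 (sell JPY at bid) = NOK 5,545,077.10
NOK 5,545,077.10 × 0.14545 (sell NOK at bid) = NZD 806,531.46

Net profit: NZD 16,531.46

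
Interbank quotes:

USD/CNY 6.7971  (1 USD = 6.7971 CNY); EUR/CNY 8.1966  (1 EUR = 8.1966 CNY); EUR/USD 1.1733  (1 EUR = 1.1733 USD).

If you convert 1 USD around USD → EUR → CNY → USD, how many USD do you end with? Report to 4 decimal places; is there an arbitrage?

Around USD → EUR → CNY → USD: 1 ÷ 1.1733 × 8.1966 ÷ 6.7971 = 1.027782
Product > 1; profitable direction is USD → EUR → CNY → USD.

1.0278 (arbitrage exists)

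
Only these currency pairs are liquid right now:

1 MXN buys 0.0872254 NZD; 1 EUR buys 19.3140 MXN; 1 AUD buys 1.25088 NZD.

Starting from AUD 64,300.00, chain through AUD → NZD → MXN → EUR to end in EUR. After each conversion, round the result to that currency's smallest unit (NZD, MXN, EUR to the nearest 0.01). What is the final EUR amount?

AUD 64,300.00 × 1.25088 = NZD 80,431.58
NZD 80,431.58 ÷ 0.0872254 = MXN 922,111.91
MXN 922,111.91 ÷ 19.3140 = EUR 47,743.19

EUR 47,743.19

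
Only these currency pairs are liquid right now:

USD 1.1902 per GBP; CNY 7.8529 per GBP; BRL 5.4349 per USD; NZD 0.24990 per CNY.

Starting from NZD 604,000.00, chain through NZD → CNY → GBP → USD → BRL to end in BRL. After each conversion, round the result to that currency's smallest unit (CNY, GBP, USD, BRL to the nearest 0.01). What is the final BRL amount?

NZD 604,000.00 ÷ 0.24990 = CNY 2,416,966.79
CNY 2,416,966.79 ÷ 7.8529 = GBP 307,780.16
GBP 307,780.16 × 1.1902 = USD 366,319.95
USD 366,319.95 × 5.4349 = BRL 1,990,912.30

BRL 1,990,912.30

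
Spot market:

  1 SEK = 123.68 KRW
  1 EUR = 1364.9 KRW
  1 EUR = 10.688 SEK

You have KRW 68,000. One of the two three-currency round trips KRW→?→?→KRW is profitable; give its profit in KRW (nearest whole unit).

Profit: KRW 2,212

Profitable loop is KRW → SEK → EUR → KRW:
KRW 68,000 ÷ 123.68 = SEK 549.81
SEK 549.81 ÷ 10.688 = EUR 51.44
EUR 51.44 × 1364.9 = KRW 70,212
Profit = KRW 70,212 − KRW 68,000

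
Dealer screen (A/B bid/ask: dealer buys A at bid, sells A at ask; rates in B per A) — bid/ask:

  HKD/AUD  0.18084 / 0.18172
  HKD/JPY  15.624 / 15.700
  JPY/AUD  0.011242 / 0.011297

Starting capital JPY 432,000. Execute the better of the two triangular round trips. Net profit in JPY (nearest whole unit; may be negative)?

Net profit: JPY 8,469

Best loop JPY → HKD → AUD → JPY:
JPY 432,000 ÷ 15.700 (buy HKD at ask) = HKD 27,515.92
HKD 27,515.92 × 0.18084 (sell HKD at bid) = AUD 4,975.98
AUD 4,975.98 ÷ 0.011297 (buy JPY at ask) = JPY 440,469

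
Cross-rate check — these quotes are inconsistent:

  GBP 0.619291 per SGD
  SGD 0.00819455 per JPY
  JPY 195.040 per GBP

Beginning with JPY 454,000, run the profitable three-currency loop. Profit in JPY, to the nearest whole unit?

Profitable loop is JPY → GBP → SGD → JPY:
JPY 454,000 ÷ 195.040 = GBP 2,327.73
GBP 2,327.73 ÷ 0.619291 = SGD 3,758.70
SGD 3,758.70 ÷ 0.00819455 = JPY 458,683
Profit = JPY 458,683 − JPY 454,000

Profit: JPY 4,683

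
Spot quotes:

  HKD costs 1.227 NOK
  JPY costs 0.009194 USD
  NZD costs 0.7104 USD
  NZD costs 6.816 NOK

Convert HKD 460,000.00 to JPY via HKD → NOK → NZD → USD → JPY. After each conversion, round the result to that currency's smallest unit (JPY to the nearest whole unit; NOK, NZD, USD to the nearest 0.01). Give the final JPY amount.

HKD 460,000.00 × 1.227 = NOK 564,420.00
NOK 564,420.00 ÷ 6.816 = NZD 82,808.10
NZD 82,808.10 × 0.7104 = USD 58,826.87
USD 58,826.87 ÷ 0.009194 = JPY 6,398,398

JPY 6,398,398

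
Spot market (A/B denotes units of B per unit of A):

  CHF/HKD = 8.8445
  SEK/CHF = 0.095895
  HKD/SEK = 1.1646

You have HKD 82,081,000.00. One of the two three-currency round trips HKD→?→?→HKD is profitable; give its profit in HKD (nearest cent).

Profit: HKD 1,018,154.17

Profitable loop is HKD → CHF → SEK → HKD:
HKD 82,081,000.00 ÷ 8.8445 = CHF 9,280,456.78
CHF 9,280,456.78 ÷ 0.095895 = SEK 96,777,274.95
SEK 96,777,274.95 ÷ 1.1646 = HKD 83,099,154.17
Profit = HKD 83,099,154.17 − HKD 82,081,000.00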